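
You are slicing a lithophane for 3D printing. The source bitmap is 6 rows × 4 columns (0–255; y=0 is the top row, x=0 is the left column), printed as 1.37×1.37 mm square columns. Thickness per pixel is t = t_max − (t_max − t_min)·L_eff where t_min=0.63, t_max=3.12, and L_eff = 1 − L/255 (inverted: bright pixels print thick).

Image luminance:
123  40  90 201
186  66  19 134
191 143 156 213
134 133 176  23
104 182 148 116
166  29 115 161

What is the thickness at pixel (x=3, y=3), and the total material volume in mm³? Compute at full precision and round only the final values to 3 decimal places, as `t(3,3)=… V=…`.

span = t_max - t_min = 3.12 - 0.63 = 2.490
L(3,3) = 23, L_eff = 1 - 23/255 = 0.909804 (inverted)
t(3,3) = 3.12 - 2.490·0.909804 = 0.855
Σt over all 6·4 pixels = 381587/8500 ≈ 44.8925882
V = pitch²·Σt = 1.37²·381587/8500 = 84.259

t(3,3)=0.855 V=84.259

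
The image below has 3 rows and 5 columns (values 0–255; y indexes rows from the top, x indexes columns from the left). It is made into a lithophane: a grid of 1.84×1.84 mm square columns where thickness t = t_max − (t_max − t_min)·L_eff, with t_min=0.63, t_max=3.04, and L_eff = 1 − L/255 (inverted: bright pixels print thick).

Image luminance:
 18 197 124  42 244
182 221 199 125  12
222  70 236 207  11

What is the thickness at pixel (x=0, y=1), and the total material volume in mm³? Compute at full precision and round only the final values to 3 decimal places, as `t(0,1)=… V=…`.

span = t_max - t_min = 3.04 - 0.63 = 2.410
L(0,1) = 182, L_eff = 1 - 182/255 = 0.286275 (inverted)
t(0,1) = 3.04 - 2.410·0.286275 = 2.350
Σt over all 3·5 pixels = 149897/5100 ≈ 29.3915686
V = pitch²·Σt = 1.84²·149897/5100 = 99.508

t(0,1)=2.350 V=99.508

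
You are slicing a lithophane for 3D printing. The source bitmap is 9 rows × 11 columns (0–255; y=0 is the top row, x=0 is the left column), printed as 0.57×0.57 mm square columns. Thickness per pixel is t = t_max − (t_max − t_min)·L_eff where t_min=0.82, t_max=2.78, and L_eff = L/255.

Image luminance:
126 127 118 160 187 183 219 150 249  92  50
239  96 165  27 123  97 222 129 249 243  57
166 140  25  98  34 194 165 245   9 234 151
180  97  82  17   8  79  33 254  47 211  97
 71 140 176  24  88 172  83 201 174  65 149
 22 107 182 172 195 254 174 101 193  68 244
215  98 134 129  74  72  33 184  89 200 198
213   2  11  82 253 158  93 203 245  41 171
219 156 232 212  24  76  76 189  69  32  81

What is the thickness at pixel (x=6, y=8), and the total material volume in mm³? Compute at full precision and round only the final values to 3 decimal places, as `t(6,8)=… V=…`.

span = t_max - t_min = 2.78 - 0.82 = 1.960
L(6,8) = 76, L_eff = 76/255 = 0.298039
t(6,8) = 2.78 - 1.960·0.298039 = 2.196
Σt over all 9·11 pixels = 2216141/12750 ≈ 173.8149804
V = pitch²·Σt = 0.57²·2216141/12750 = 56.472

t(6,8)=2.196 V=56.472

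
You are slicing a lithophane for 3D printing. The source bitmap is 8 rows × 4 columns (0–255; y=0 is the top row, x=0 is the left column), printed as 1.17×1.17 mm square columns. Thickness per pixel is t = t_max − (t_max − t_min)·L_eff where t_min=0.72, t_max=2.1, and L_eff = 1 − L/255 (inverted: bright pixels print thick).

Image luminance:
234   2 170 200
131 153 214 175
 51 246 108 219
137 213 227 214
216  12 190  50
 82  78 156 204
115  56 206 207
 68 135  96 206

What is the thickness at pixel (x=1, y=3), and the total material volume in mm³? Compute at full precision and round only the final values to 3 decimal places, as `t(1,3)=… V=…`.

span = t_max - t_min = 2.1 - 0.72 = 1.380
L(1,3) = 213, L_eff = 1 - 213/255 = 0.164706 (inverted)
t(1,3) = 2.1 - 1.380·0.164706 = 1.873
Σt over all 8·4 pixels = 207653/4250 ≈ 48.8595294
V = pitch²·Σt = 1.17²·207653/4250 = 66.884

t(1,3)=1.873 V=66.884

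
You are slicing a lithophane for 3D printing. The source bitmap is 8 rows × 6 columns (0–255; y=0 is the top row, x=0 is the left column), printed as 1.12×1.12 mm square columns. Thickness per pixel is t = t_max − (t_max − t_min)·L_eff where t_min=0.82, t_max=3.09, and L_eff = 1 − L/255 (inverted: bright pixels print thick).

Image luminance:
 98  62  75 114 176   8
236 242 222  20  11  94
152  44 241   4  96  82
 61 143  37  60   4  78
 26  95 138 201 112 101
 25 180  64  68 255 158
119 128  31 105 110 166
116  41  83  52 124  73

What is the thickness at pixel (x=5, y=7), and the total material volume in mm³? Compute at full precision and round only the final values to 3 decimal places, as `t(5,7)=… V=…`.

span = t_max - t_min = 3.09 - 0.82 = 2.270
L(5,7) = 73, L_eff = 1 - 73/255 = 0.713725 (inverted)
t(5,7) = 3.09 - 2.270·0.713725 = 1.470
Σt over all 8·6 pixels = 2123017/25500 ≈ 83.2555686
V = pitch²·Σt = 1.12²·2123017/25500 = 104.436

t(5,7)=1.470 V=104.436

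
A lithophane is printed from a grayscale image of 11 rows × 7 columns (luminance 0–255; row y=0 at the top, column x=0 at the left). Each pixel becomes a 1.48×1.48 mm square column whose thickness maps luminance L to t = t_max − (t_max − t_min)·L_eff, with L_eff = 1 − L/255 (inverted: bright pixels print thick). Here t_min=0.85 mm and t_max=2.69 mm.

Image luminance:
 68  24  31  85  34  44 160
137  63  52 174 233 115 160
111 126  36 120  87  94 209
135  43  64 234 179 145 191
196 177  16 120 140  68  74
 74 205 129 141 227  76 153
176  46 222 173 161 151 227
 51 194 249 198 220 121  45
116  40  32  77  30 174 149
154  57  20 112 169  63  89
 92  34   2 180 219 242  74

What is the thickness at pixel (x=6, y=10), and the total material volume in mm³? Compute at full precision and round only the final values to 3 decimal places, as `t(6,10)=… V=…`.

span = t_max - t_min = 2.69 - 0.85 = 1.840
L(6,10) = 74, L_eff = 1 - 74/255 = 0.709804 (inverted)
t(6,10) = 2.69 - 1.840·0.709804 = 1.384
Σt over all 11·7 pixels = 1127277/8500 ≈ 132.6208235
V = pitch²·Σt = 1.48²·1127277/8500 = 290.493

t(6,10)=1.384 V=290.493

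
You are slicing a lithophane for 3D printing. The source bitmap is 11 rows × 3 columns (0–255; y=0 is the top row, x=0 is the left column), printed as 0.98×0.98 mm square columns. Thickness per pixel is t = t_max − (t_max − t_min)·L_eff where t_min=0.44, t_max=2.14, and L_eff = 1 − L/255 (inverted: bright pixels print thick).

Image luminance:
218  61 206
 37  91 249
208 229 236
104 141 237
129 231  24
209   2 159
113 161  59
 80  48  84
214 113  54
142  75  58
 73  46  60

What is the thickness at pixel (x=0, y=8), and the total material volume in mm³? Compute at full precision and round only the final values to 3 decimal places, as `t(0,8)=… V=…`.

t(0,8)=1.867 V=40.522

span = t_max - t_min = 2.14 - 0.44 = 1.700
L(0,8) = 214, L_eff = 1 - 214/255 = 0.160784 (inverted)
t(0,8) = 2.14 - 1.700·0.160784 = 1.867
Σt over all 11·3 pixels = 6329/150 ≈ 42.1933333
V = pitch²·Σt = 0.98²·6329/150 = 40.522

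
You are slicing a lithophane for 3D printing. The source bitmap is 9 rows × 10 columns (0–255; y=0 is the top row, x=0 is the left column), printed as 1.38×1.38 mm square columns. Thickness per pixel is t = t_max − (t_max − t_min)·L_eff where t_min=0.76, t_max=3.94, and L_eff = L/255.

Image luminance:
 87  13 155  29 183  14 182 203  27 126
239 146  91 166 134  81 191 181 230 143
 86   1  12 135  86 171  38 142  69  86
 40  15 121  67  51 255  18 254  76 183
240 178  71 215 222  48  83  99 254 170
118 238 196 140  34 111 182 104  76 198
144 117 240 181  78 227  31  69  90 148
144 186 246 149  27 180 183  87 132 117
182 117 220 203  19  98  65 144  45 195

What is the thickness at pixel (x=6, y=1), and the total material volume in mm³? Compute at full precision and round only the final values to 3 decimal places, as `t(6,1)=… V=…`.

span = t_max - t_min = 3.94 - 0.76 = 3.180
L(6,1) = 191, L_eff = 191/255 = 0.749020
t(6,1) = 3.94 - 3.180·0.749020 = 1.558
Σt over all 9·10 pixels = 446973/2125 ≈ 210.3402353
V = pitch²·Σt = 1.38²·446973/2125 = 400.572

t(6,1)=1.558 V=400.572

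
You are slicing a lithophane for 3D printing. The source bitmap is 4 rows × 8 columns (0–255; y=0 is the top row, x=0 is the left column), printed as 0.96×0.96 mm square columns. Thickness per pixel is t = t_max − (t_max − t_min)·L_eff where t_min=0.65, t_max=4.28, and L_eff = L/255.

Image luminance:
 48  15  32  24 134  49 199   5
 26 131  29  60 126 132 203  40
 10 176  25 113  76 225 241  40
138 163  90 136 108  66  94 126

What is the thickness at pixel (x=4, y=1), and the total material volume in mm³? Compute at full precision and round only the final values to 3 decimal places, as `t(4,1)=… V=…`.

span = t_max - t_min = 4.28 - 0.65 = 3.630
L(4,1) = 126, L_eff = 126/255 = 0.494118
t(4,1) = 4.28 - 3.630·0.494118 = 2.486
Σt over all 4·8 pixels = 39574/425 ≈ 93.1152941
V = pitch²·Σt = 0.96²·39574/425 = 85.815

t(4,1)=2.486 V=85.815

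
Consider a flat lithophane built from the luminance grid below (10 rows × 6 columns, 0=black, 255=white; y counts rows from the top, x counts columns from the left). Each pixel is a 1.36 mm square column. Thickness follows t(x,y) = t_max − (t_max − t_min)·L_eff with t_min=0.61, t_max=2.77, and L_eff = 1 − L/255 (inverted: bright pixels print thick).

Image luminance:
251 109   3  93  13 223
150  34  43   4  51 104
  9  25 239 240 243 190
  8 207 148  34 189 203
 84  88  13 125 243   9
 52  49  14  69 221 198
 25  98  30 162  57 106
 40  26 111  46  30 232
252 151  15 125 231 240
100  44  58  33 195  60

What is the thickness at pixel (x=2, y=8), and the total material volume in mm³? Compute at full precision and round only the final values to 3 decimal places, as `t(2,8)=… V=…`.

span = t_max - t_min = 2.77 - 0.61 = 2.160
L(2,8) = 15, L_eff = 1 - 15/255 = 0.941176 (inverted)
t(2,8) = 2.77 - 2.160·0.941176 = 0.737
Σt over all 10·6 pixels = 38757/425 ≈ 91.1929412
V = pitch²·Σt = 1.36²·38757/425 = 168.670

t(2,8)=0.737 V=168.670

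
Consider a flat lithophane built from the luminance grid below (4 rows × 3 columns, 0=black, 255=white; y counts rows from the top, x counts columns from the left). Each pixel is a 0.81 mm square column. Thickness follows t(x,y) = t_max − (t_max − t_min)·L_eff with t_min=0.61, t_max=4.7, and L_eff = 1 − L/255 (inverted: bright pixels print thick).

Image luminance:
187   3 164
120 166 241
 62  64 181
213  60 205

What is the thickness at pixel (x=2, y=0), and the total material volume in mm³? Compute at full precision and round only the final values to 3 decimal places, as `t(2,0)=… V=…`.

t(2,0)=3.240 V=22.335

span = t_max - t_min = 4.7 - 0.61 = 4.090
L(2,0) = 164, L_eff = 1 - 164/255 = 0.356863 (inverted)
t(2,0) = 4.7 - 4.090·0.356863 = 3.240
Σt over all 4·3 pixels = 25531/750 ≈ 34.0413333
V = pitch²·Σt = 0.81²·25531/750 = 22.335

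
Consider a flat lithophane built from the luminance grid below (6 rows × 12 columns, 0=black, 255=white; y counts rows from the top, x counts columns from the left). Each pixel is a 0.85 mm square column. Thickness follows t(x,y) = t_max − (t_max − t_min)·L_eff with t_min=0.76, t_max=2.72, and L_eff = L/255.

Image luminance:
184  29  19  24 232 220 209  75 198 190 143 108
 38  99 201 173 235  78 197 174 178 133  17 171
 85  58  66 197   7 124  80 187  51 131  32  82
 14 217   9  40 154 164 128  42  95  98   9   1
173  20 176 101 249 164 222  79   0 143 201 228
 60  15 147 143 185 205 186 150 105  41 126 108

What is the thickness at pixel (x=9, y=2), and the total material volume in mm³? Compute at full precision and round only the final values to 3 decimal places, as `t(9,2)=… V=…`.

span = t_max - t_min = 2.72 - 0.76 = 1.960
L(9,2) = 131, L_eff = 131/255 = 0.513725
t(9,2) = 2.72 - 1.960·0.513725 = 1.713
Σt over all 6·12 pixels = 825953/6375 ≈ 129.5612549
V = pitch²·Σt = 0.85²·825953/6375 = 93.608

t(9,2)=1.713 V=93.608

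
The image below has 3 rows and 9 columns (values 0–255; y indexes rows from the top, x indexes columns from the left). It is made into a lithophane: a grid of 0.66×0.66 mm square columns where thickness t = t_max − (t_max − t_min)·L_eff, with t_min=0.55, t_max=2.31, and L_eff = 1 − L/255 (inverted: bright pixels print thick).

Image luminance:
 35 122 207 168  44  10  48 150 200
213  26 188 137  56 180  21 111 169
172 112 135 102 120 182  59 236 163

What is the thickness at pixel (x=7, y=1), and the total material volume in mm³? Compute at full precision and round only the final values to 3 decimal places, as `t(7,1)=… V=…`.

span = t_max - t_min = 2.31 - 0.55 = 1.760
L(7,1) = 111, L_eff = 1 - 111/255 = 0.564706 (inverted)
t(7,1) = 2.31 - 1.760·0.564706 = 1.316
Σt over all 3·9 pixels = 38.082
V = pitch²·Σt = 0.66²·38.082 = 16.589

t(7,1)=1.316 V=16.589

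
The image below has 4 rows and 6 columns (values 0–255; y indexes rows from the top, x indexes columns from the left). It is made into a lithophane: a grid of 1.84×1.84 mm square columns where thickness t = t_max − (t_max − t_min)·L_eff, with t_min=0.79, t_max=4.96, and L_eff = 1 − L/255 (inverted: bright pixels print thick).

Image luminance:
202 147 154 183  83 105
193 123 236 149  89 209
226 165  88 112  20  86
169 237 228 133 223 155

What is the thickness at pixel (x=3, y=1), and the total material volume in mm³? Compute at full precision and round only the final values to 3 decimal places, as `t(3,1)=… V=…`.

t(3,1)=3.227 V=269.870

span = t_max - t_min = 4.96 - 0.79 = 4.170
L(3,1) = 149, L_eff = 1 - 149/255 = 0.415686 (inverted)
t(3,1) = 4.96 - 4.170·0.415686 = 3.227
Σt over all 4·6 pixels = 135509/1700 ≈ 79.7111765
V = pitch²·Σt = 1.84²·135509/1700 = 269.870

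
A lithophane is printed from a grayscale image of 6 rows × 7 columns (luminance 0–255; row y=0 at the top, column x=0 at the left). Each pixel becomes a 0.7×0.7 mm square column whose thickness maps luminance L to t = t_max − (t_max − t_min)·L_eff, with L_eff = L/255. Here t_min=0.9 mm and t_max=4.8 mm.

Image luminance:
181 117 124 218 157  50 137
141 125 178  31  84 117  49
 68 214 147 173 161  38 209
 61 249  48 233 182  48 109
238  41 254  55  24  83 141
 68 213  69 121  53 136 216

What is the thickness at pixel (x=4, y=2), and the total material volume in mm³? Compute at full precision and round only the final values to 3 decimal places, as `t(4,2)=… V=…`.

t(4,2)=2.338 V=58.608

span = t_max - t_min = 4.8 - 0.9 = 3.900
L(4,2) = 161, L_eff = 161/255 = 0.631373
t(4,2) = 4.8 - 3.900·0.631373 = 2.338
Σt over all 6·7 pixels = 101667/850 ≈ 119.6082353
V = pitch²·Σt = 0.7²·101667/850 = 58.608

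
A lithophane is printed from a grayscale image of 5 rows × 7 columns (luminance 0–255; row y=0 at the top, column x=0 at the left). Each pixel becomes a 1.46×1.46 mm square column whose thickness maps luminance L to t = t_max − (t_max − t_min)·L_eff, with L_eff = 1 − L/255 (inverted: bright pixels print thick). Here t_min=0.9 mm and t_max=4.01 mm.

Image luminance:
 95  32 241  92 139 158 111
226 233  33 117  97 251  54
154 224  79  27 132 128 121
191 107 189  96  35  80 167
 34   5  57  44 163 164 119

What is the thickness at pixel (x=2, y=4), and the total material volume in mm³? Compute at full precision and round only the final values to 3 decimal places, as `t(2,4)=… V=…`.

t(2,4)=1.595 V=176.203

span = t_max - t_min = 4.01 - 0.9 = 3.110
L(2,4) = 57, L_eff = 1 - 57/255 = 0.776471 (inverted)
t(2,4) = 4.01 - 3.110·0.776471 = 1.595
Σt over all 5·7 pixels = 421579/5100 ≈ 82.6625490
V = pitch²·Σt = 1.46²·421579/5100 = 176.203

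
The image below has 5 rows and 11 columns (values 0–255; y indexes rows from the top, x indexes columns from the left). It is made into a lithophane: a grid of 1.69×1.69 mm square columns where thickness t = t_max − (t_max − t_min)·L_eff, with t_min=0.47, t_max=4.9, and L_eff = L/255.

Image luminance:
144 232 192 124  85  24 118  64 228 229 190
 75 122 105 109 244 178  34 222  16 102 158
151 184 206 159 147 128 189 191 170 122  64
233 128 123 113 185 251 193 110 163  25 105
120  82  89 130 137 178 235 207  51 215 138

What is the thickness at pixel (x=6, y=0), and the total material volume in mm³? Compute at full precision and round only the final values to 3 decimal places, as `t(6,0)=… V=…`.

span = t_max - t_min = 4.9 - 0.47 = 4.430
L(6,0) = 118, L_eff = 118/255 = 0.462745
t(6,0) = 4.9 - 4.430·0.462745 = 2.850
Σt over all 5·11 pixels = 1121673/8500 ≈ 131.9615294
V = pitch²·Σt = 1.69²·1121673/8500 = 376.895

t(6,0)=2.850 V=376.895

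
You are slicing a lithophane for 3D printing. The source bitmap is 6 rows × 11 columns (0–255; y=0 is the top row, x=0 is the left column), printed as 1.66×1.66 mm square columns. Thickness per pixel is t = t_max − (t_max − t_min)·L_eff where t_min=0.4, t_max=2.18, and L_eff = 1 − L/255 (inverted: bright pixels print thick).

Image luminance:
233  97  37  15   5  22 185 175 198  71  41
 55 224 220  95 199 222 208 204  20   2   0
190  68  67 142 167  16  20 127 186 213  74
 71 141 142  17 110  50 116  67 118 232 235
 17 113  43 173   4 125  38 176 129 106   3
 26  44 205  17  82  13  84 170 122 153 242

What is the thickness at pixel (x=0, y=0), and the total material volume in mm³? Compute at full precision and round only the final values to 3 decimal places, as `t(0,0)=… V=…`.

span = t_max - t_min = 2.18 - 0.4 = 1.780
L(0,0) = 233, L_eff = 1 - 233/255 = 0.086275 (inverted)
t(0,0) = 2.18 - 1.780·0.086275 = 2.026
Σt over all 6·11 pixels = 162633/2125 ≈ 76.5331765
V = pitch²·Σt = 1.66²·162633/2125 = 210.895

t(0,0)=2.026 V=210.895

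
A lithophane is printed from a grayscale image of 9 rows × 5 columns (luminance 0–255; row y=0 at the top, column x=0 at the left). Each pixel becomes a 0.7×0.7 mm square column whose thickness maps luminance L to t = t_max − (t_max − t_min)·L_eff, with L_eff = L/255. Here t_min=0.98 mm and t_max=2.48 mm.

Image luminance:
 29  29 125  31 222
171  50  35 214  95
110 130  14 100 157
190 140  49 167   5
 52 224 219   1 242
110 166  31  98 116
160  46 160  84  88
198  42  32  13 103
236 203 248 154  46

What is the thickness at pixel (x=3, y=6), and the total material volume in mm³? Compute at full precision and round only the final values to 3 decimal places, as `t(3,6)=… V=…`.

t(3,6)=1.986 V=39.883

span = t_max - t_min = 2.48 - 0.98 = 1.500
L(3,6) = 84, L_eff = 84/255 = 0.329412
t(3,6) = 2.48 - 1.500·0.329412 = 1.986
Σt over all 9·5 pixels = 13837/170 ≈ 81.3941176
V = pitch²·Σt = 0.7²·13837/170 = 39.883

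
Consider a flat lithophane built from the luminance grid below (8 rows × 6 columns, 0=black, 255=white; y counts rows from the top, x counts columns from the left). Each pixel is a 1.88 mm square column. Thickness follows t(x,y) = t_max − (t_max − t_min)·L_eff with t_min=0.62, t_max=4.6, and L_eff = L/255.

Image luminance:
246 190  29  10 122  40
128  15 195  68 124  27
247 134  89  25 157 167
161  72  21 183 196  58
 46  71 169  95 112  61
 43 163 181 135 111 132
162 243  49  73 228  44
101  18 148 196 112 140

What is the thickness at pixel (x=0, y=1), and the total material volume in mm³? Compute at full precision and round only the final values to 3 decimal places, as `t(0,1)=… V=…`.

span = t_max - t_min = 4.6 - 0.62 = 3.980
L(0,1) = 128, L_eff = 128/255 = 0.501961
t(0,1) = 4.6 - 3.980·0.501961 = 2.602
Σt over all 8·6 pixels = 1713337/12750 ≈ 134.3793725
V = pitch²·Σt = 1.88²·1713337/12750 = 474.950

t(0,1)=2.602 V=474.950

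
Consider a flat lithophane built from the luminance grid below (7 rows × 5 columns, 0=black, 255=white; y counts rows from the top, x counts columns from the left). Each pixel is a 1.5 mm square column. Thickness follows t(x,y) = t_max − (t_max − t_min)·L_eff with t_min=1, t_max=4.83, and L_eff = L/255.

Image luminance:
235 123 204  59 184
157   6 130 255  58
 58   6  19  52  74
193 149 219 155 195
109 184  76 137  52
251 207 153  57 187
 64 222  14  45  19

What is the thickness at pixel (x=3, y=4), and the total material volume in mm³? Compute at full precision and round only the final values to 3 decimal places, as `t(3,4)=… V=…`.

t(3,4)=2.772 V=234.777

span = t_max - t_min = 4.83 - 1 = 3.830
L(3,4) = 137, L_eff = 137/255 = 0.537255
t(3,4) = 4.83 - 3.830·0.537255 = 2.772
Σt over all 7·5 pixels = 886937/8500 ≈ 104.3455294
V = pitch²·Σt = 1.5²·886937/8500 = 234.777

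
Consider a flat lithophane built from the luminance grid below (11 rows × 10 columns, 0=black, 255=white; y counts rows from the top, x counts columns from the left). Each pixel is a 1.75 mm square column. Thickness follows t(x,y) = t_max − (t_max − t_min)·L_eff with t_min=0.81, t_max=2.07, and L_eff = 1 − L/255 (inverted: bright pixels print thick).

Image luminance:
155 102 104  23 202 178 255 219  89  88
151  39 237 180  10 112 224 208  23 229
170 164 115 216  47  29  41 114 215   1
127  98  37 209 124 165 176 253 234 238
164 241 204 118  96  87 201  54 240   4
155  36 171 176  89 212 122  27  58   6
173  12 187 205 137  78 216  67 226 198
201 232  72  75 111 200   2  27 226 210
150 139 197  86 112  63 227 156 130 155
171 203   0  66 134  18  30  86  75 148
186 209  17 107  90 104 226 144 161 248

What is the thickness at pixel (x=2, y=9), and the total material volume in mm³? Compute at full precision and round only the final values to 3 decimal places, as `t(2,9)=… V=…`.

span = t_max - t_min = 2.07 - 0.81 = 1.260
L(2,9) = 0, L_eff = 1 - 0/255 = 1.000000 (inverted)
t(2,9) = 2.07 - 1.260·1.000000 = 0.810
Σt over all 11·10 pixels = 68853/425 ≈ 162.0070588
V = pitch²·Σt = 1.75²·68853/425 = 496.147

t(2,9)=0.810 V=496.147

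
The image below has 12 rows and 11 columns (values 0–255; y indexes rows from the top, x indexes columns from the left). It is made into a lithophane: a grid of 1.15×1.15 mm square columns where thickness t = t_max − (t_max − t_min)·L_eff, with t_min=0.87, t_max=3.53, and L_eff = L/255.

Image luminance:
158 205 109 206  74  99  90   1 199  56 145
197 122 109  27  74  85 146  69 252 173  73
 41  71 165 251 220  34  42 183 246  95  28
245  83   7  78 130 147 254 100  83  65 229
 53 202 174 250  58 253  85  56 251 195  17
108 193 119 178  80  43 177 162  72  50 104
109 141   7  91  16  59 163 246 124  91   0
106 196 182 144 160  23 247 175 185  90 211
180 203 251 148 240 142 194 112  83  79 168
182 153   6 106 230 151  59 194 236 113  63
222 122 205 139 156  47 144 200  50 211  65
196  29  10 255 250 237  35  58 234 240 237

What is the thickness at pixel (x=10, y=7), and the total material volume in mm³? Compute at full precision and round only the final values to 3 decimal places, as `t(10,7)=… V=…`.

t(10,7)=1.329 V=371.404

span = t_max - t_min = 3.53 - 0.87 = 2.660
L(10,7) = 211, L_eff = 211/255 = 0.827451
t(10,7) = 3.53 - 2.660·0.827451 = 1.329
Σt over all 12·11 pixels = 3580639/12750 ≈ 280.8344314
V = pitch²·Σt = 1.15²·3580639/12750 = 371.404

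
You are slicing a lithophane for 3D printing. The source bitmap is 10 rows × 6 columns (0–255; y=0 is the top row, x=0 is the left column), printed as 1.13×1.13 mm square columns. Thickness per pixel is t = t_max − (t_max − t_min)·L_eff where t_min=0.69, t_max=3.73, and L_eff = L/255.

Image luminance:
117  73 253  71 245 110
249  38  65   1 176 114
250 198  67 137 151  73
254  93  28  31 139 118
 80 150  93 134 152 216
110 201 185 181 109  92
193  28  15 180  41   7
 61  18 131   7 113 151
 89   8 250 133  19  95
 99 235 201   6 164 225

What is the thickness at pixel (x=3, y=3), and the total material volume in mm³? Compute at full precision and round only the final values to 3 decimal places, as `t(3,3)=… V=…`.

span = t_max - t_min = 3.73 - 0.69 = 3.040
L(3,3) = 31, L_eff = 31/255 = 0.121569
t(3,3) = 3.73 - 3.040·0.121569 = 3.360
Σt over all 10·6 pixels = 877777/6375 ≈ 137.6905098
V = pitch²·Σt = 1.13²·877777/6375 = 175.817

t(3,3)=3.360 V=175.817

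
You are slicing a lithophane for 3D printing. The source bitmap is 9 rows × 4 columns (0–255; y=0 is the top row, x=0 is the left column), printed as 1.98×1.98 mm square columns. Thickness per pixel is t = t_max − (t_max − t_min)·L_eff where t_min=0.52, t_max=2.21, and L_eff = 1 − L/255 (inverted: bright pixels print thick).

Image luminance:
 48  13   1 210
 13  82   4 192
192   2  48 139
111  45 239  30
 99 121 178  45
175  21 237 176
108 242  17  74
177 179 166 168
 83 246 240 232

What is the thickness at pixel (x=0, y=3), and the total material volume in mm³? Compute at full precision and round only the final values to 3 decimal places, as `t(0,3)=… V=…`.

t(0,3)=1.256 V=186.491

span = t_max - t_min = 2.21 - 0.52 = 1.690
L(0,3) = 111, L_eff = 1 - 111/255 = 0.564706 (inverted)
t(0,3) = 2.21 - 1.690·0.564706 = 1.256
Σt over all 9·4 pixels = 404339/8500 ≈ 47.5692941
V = pitch²·Σt = 1.98²·404339/8500 = 186.491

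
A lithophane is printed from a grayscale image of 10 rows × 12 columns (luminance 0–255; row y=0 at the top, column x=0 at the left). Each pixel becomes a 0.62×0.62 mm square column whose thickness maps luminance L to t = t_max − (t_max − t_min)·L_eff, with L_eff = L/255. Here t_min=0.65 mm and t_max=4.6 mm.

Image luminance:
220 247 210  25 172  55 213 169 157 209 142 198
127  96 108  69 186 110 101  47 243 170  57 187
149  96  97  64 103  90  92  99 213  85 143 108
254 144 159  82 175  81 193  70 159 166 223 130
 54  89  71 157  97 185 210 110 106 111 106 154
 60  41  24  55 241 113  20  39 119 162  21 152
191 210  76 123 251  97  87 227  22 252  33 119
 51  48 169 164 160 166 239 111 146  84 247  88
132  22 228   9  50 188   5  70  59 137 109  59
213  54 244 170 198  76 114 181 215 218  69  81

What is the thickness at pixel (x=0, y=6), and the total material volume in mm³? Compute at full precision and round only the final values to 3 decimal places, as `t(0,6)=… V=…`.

span = t_max - t_min = 4.6 - 0.65 = 3.950
L(0,6) = 191, L_eff = 191/255 = 0.749020
t(0,6) = 4.6 - 3.950·0.749020 = 1.641
Σt over all 10·12 pixels = 398623/1275 ≈ 312.6454902
V = pitch²·Σt = 0.62²·398623/1275 = 120.181

t(0,6)=1.641 V=120.181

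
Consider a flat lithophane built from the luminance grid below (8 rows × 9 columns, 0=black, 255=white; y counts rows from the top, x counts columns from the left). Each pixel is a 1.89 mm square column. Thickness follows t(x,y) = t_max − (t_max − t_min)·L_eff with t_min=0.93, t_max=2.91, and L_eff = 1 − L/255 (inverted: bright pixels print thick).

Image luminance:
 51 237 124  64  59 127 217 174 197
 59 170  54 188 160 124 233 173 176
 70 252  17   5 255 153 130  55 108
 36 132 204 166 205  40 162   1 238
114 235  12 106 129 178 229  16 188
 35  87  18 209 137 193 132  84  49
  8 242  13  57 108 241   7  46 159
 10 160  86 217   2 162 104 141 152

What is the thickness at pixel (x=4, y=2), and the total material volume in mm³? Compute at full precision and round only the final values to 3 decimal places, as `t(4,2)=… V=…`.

t(4,2)=2.910 V=485.542

span = t_max - t_min = 2.91 - 0.93 = 1.980
L(4,2) = 255, L_eff = 1 - 255/255 = 0.000000 (inverted)
t(4,2) = 2.91 - 1.980·0.000000 = 2.910
Σt over all 8·9 pixels = 288843/2125 ≈ 135.9261176
V = pitch²·Σt = 1.89²·288843/2125 = 485.542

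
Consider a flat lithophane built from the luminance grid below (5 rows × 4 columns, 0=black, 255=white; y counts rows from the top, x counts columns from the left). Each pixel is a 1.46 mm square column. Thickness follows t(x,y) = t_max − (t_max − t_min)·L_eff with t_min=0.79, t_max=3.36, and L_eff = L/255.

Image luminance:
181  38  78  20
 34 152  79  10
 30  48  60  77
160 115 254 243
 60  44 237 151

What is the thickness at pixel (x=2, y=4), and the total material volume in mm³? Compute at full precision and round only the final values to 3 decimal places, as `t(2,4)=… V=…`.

t(2,4)=0.971 V=98.752

span = t_max - t_min = 3.36 - 0.79 = 2.570
L(2,4) = 237, L_eff = 237/255 = 0.929412
t(2,4) = 3.36 - 2.570·0.929412 = 0.971
Σt over all 5·4 pixels = 1181353/25500 ≈ 46.3275686
V = pitch²·Σt = 1.46²·1181353/25500 = 98.752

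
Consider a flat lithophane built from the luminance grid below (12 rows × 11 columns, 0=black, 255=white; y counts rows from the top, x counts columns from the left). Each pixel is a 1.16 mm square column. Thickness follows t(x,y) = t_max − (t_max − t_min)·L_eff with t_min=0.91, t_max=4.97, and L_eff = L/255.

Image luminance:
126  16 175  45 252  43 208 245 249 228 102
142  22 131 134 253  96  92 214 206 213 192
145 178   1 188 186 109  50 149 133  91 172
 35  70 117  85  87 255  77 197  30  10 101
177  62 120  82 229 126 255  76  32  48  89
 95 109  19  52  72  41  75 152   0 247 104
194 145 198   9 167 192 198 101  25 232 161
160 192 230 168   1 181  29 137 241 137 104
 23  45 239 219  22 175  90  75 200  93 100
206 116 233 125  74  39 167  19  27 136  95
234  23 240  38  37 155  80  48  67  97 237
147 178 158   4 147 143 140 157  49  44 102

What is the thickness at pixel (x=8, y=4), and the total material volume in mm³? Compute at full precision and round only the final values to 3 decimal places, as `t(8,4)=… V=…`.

span = t_max - t_min = 4.97 - 0.91 = 4.060
L(8,4) = 32, L_eff = 32/255 = 0.125490
t(8,4) = 4.97 - 4.060·0.125490 = 4.461
Σt over all 12·11 pixels = 5044039/12750 ≈ 395.6109020
V = pitch²·Σt = 1.16²·5044039/12750 = 532.334

t(8,4)=4.461 V=532.334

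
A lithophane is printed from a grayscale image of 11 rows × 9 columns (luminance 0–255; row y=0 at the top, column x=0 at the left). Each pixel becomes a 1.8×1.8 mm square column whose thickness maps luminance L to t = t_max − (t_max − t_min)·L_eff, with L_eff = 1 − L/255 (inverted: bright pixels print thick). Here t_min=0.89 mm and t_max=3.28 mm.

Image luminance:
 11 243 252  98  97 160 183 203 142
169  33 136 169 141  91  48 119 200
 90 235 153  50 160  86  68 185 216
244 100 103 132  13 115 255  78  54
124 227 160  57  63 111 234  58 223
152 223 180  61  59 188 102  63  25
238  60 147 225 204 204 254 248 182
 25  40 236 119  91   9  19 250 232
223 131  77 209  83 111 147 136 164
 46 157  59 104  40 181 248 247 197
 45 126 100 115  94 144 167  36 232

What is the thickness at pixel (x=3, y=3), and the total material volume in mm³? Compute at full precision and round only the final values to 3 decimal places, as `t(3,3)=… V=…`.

span = t_max - t_min = 3.28 - 0.89 = 2.390
L(3,3) = 132, L_eff = 1 - 132/255 = 0.482353 (inverted)
t(3,3) = 3.28 - 2.390·0.482353 = 2.127
Σt over all 11·9 pixels = 5483821/25500 ≈ 215.0518039
V = pitch²·Σt = 1.8²·5483821/25500 = 696.768

t(3,3)=2.127 V=696.768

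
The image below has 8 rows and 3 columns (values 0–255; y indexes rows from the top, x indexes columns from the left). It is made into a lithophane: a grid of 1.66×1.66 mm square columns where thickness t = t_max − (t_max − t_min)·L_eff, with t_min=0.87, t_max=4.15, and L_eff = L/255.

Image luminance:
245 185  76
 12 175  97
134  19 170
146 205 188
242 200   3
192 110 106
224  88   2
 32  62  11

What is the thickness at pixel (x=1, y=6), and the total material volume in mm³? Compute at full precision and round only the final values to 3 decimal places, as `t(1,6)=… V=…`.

t(1,6)=3.018 V=170.818

span = t_max - t_min = 4.15 - 0.87 = 3.280
L(1,6) = 88, L_eff = 88/255 = 0.345098
t(1,6) = 4.15 - 3.280·0.345098 = 3.018
Σt over all 8·3 pixels = 23246/375 ≈ 61.9893333
V = pitch²·Σt = 1.66²·23246/375 = 170.818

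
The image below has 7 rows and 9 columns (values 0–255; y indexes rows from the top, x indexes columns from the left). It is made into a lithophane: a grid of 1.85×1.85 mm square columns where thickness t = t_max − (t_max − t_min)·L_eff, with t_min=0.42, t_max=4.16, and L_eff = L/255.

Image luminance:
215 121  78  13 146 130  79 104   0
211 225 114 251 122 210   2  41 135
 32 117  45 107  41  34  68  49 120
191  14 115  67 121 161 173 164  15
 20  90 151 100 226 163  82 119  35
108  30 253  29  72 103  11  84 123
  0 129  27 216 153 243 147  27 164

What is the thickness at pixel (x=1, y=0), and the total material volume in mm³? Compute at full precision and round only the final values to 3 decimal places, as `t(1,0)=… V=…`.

span = t_max - t_min = 4.16 - 0.42 = 3.740
L(1,0) = 121, L_eff = 121/255 = 0.474510
t(1,0) = 4.16 - 3.740·0.474510 = 2.385
Σt over all 7·9 pixels = 61232/375 ≈ 163.2853333
V = pitch²·Σt = 1.85²·61232/375 = 558.844

t(1,0)=2.385 V=558.844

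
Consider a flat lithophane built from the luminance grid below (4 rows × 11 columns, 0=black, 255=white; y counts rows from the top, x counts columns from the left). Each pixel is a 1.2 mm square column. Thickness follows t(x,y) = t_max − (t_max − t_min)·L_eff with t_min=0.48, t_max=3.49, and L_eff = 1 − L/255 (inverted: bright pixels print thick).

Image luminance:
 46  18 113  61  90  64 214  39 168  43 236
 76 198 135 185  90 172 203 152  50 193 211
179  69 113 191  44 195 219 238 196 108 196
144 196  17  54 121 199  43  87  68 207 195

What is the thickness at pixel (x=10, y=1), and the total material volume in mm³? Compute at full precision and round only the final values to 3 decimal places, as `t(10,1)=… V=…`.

span = t_max - t_min = 3.49 - 0.48 = 3.010
L(10,1) = 211, L_eff = 1 - 211/255 = 0.172549 (inverted)
t(10,1) = 3.49 - 3.010·0.172549 = 2.971
Σt over all 4·11 pixels = 573799/6375 ≈ 90.0076863
V = pitch²·Σt = 1.2²·573799/6375 = 129.611

t(10,1)=2.971 V=129.611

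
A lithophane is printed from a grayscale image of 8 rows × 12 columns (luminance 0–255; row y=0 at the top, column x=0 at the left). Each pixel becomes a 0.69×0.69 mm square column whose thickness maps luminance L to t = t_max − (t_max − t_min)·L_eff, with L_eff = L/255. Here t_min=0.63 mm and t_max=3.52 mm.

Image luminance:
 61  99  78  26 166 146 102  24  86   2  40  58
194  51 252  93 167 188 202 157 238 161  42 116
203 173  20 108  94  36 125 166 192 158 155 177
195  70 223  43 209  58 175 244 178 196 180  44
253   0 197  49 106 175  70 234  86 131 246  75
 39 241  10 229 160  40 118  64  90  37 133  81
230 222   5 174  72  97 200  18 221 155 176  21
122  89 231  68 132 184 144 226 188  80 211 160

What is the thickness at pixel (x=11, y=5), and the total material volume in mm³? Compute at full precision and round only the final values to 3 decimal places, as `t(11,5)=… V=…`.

t(11,5)=2.602 V=93.647

span = t_max - t_min = 3.52 - 0.63 = 2.890
L(11,5) = 81, L_eff = 81/255 = 0.317647
t(11,5) = 3.52 - 2.890·0.317647 = 2.602
Σt over all 8·12 pixels = 295043/1500 ≈ 196.6953333
V = pitch²·Σt = 0.69²·295043/1500 = 93.647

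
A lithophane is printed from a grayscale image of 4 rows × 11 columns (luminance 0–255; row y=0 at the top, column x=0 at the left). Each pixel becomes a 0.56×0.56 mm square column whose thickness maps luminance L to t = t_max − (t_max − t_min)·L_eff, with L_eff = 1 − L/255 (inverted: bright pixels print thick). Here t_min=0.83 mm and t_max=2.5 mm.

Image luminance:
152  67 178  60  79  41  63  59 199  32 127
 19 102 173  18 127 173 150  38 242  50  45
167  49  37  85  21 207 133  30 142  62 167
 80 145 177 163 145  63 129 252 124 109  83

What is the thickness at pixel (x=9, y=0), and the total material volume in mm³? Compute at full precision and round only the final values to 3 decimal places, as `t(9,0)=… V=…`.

span = t_max - t_min = 2.5 - 0.83 = 1.670
L(9,0) = 32, L_eff = 1 - 32/255 = 0.874510 (inverted)
t(9,0) = 2.5 - 1.670·0.874510 = 1.040
Σt over all 4·11 pixels = 143904/2125 ≈ 67.7195294
V = pitch²·Σt = 0.56²·143904/2125 = 21.237

t(9,0)=1.040 V=21.237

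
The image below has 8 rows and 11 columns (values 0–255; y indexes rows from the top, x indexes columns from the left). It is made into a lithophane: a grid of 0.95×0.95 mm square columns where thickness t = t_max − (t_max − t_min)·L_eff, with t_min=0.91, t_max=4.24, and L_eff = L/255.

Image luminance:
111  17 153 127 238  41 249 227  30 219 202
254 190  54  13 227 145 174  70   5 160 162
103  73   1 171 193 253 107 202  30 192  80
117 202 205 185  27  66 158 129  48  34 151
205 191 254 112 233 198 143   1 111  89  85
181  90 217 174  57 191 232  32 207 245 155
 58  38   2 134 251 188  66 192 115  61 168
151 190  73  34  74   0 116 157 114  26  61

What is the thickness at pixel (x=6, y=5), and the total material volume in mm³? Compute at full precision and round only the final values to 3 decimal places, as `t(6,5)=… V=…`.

t(6,5)=1.210 V=201.595

span = t_max - t_min = 4.24 - 0.91 = 3.330
L(6,5) = 232, L_eff = 232/255 = 0.909804
t(6,5) = 4.24 - 3.330·0.909804 = 1.210
Σt over all 8·11 pixels = 1898683/8500 ≈ 223.3744706
V = pitch²·Σt = 0.95²·1898683/8500 = 201.595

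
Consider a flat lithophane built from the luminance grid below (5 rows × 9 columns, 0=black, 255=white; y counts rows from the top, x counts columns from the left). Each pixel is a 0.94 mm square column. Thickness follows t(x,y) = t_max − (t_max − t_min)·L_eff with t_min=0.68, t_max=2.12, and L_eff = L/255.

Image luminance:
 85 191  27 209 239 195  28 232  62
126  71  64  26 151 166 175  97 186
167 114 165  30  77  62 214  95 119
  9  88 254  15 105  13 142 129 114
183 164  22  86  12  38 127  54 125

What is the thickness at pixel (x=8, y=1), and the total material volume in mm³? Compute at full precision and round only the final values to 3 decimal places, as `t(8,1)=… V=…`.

span = t_max - t_min = 2.12 - 0.68 = 1.440
L(8,1) = 186, L_eff = 186/255 = 0.729412
t(8,1) = 2.12 - 1.440·0.729412 = 1.070
Σt over all 5·9 pixels = 142089/2125 ≈ 66.8654118
V = pitch²·Σt = 0.94²·142089/2125 = 59.082

t(8,1)=1.070 V=59.082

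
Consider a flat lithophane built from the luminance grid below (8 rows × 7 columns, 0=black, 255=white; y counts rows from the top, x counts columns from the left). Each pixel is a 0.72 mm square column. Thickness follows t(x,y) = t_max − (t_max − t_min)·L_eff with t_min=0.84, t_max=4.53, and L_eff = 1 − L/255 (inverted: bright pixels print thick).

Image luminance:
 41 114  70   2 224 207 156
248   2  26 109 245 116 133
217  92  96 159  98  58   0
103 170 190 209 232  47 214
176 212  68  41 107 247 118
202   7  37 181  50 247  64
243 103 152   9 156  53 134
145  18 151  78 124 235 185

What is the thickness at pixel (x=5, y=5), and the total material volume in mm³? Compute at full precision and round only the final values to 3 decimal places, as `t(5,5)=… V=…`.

t(5,5)=4.414 V=77.804

span = t_max - t_min = 4.53 - 0.84 = 3.690
L(5,5) = 247, L_eff = 1 - 247/255 = 0.031373 (inverted)
t(5,5) = 4.53 - 3.690·0.031373 = 4.414
Σt over all 8·7 pixels = 1275723/8500 ≈ 150.0850588
V = pitch²·Σt = 0.72²·1275723/8500 = 77.804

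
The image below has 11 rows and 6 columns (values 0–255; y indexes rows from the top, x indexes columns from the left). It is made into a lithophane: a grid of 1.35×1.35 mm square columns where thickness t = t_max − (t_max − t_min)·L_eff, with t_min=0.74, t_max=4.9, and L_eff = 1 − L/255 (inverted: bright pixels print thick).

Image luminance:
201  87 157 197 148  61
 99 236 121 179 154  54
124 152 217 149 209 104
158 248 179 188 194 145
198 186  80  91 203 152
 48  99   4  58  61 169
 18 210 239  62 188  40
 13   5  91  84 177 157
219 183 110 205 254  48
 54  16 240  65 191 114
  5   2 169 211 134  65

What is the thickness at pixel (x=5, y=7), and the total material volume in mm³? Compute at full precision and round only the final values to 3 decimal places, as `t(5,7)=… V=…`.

span = t_max - t_min = 4.9 - 0.74 = 4.160
L(5,7) = 157, L_eff = 1 - 157/255 = 0.384314 (inverted)
t(5,7) = 4.9 - 4.160·0.384314 = 3.301
Σt over all 11·6 pixels = 404657/2125 ≈ 190.4268235
V = pitch²·Σt = 1.35²·404657/2125 = 347.053

t(5,7)=3.301 V=347.053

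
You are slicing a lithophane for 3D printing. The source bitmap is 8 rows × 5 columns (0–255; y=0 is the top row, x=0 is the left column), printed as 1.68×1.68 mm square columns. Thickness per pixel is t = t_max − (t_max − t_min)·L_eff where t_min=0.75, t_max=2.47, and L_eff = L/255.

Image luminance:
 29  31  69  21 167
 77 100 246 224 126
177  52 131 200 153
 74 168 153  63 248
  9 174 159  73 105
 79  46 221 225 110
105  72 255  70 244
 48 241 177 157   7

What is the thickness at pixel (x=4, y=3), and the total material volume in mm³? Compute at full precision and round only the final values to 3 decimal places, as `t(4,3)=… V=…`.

t(4,3)=0.797 V=182.029

span = t_max - t_min = 2.47 - 0.75 = 1.720
L(4,3) = 248, L_eff = 248/255 = 0.972549
t(4,3) = 2.47 - 1.720·0.972549 = 0.797
Σt over all 8·5 pixels = 411152/6375 ≈ 64.4944314
V = pitch²·Σt = 1.68²·411152/6375 = 182.029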